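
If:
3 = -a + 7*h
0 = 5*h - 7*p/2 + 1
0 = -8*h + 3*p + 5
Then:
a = 209/26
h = 41/26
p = 33/13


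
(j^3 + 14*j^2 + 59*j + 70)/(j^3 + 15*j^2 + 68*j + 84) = (j + 5)/(j + 6)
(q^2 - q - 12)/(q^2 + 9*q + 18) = (q - 4)/(q + 6)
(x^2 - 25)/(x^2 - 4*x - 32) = (25 - x^2)/(-x^2 + 4*x + 32)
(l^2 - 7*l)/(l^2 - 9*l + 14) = l/(l - 2)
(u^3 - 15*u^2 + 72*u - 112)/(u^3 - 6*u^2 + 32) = (u - 7)/(u + 2)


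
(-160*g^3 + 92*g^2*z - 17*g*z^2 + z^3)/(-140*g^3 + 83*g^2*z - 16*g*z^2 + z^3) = (-8*g + z)/(-7*g + z)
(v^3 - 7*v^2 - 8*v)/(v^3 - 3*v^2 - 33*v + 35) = v*(v^2 - 7*v - 8)/(v^3 - 3*v^2 - 33*v + 35)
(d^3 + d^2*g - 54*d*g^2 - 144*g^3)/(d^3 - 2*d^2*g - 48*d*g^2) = (d + 3*g)/d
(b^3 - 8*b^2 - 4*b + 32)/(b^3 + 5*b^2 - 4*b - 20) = (b - 8)/(b + 5)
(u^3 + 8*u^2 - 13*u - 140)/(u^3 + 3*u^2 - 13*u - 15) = (u^2 + 3*u - 28)/(u^2 - 2*u - 3)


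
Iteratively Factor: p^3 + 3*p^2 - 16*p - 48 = (p - 4)*(p^2 + 7*p + 12) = (p - 4)*(p + 3)*(p + 4)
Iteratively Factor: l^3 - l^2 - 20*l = (l + 4)*(l^2 - 5*l) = (l - 5)*(l + 4)*(l)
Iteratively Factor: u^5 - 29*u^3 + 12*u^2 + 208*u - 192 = (u - 1)*(u^4 + u^3 - 28*u^2 - 16*u + 192) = (u - 1)*(u + 4)*(u^3 - 3*u^2 - 16*u + 48) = (u - 3)*(u - 1)*(u + 4)*(u^2 - 16) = (u - 3)*(u - 1)*(u + 4)^2*(u - 4)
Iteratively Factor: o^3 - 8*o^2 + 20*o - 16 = (o - 4)*(o^2 - 4*o + 4) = (o - 4)*(o - 2)*(o - 2)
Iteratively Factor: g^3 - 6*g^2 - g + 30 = (g - 5)*(g^2 - g - 6) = (g - 5)*(g - 3)*(g + 2)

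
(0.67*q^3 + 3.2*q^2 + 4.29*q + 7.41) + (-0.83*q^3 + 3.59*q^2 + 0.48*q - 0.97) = -0.16*q^3 + 6.79*q^2 + 4.77*q + 6.44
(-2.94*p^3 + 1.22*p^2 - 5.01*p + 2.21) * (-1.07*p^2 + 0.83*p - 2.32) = 3.1458*p^5 - 3.7456*p^4 + 13.1941*p^3 - 9.3534*p^2 + 13.4575*p - 5.1272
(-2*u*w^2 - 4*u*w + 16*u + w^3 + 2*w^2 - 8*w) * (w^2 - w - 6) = -2*u*w^4 - 2*u*w^3 + 32*u*w^2 + 8*u*w - 96*u + w^5 + w^4 - 16*w^3 - 4*w^2 + 48*w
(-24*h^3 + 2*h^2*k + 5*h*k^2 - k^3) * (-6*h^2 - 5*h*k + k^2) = 144*h^5 + 108*h^4*k - 64*h^3*k^2 - 17*h^2*k^3 + 10*h*k^4 - k^5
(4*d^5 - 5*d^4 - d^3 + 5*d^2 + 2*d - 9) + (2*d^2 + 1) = 4*d^5 - 5*d^4 - d^3 + 7*d^2 + 2*d - 8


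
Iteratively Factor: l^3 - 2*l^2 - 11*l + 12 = (l + 3)*(l^2 - 5*l + 4) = (l - 4)*(l + 3)*(l - 1)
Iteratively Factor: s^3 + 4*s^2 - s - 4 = (s + 1)*(s^2 + 3*s - 4) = (s - 1)*(s + 1)*(s + 4)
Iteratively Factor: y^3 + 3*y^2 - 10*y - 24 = (y + 4)*(y^2 - y - 6) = (y + 2)*(y + 4)*(y - 3)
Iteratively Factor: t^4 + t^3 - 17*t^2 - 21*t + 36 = (t - 1)*(t^3 + 2*t^2 - 15*t - 36) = (t - 1)*(t + 3)*(t^2 - t - 12) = (t - 4)*(t - 1)*(t + 3)*(t + 3)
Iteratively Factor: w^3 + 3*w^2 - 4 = (w - 1)*(w^2 + 4*w + 4) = (w - 1)*(w + 2)*(w + 2)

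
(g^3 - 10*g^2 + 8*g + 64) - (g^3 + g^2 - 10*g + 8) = -11*g^2 + 18*g + 56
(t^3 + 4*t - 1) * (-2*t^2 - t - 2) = -2*t^5 - t^4 - 10*t^3 - 2*t^2 - 7*t + 2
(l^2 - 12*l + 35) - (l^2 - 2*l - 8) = 43 - 10*l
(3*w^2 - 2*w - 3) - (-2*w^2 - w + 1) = 5*w^2 - w - 4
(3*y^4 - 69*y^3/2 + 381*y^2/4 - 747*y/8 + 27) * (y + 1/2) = 3*y^5 - 33*y^4 + 78*y^3 - 183*y^2/4 - 315*y/16 + 27/2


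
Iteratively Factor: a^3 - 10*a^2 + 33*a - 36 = (a - 4)*(a^2 - 6*a + 9) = (a - 4)*(a - 3)*(a - 3)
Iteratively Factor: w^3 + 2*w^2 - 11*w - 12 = (w - 3)*(w^2 + 5*w + 4) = (w - 3)*(w + 4)*(w + 1)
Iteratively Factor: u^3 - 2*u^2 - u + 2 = (u + 1)*(u^2 - 3*u + 2) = (u - 2)*(u + 1)*(u - 1)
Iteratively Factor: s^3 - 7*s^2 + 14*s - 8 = (s - 4)*(s^2 - 3*s + 2) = (s - 4)*(s - 1)*(s - 2)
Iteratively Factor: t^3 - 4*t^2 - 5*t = (t + 1)*(t^2 - 5*t) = (t - 5)*(t + 1)*(t)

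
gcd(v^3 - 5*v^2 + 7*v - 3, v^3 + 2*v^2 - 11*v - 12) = v - 3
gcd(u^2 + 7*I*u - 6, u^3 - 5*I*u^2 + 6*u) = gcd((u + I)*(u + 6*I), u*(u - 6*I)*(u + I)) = u + I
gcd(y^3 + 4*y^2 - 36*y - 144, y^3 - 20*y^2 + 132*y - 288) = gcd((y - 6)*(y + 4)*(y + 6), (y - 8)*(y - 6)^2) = y - 6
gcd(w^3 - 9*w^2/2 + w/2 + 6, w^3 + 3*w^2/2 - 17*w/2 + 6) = w - 3/2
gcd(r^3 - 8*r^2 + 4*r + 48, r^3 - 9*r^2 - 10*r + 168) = r - 6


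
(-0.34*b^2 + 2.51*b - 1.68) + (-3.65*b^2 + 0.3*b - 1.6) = -3.99*b^2 + 2.81*b - 3.28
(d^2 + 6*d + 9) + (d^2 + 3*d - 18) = 2*d^2 + 9*d - 9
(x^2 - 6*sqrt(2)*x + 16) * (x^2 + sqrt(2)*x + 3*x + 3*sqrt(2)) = x^4 - 5*sqrt(2)*x^3 + 3*x^3 - 15*sqrt(2)*x^2 + 4*x^2 + 12*x + 16*sqrt(2)*x + 48*sqrt(2)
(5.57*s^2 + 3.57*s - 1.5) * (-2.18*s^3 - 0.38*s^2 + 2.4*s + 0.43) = -12.1426*s^5 - 9.8992*s^4 + 15.2814*s^3 + 11.5331*s^2 - 2.0649*s - 0.645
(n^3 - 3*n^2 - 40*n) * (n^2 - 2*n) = n^5 - 5*n^4 - 34*n^3 + 80*n^2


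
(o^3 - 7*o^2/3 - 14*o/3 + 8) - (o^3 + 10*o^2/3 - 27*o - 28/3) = -17*o^2/3 + 67*o/3 + 52/3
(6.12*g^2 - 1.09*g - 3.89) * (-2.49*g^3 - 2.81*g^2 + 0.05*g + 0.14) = -15.2388*g^5 - 14.4831*g^4 + 13.055*g^3 + 11.7332*g^2 - 0.3471*g - 0.5446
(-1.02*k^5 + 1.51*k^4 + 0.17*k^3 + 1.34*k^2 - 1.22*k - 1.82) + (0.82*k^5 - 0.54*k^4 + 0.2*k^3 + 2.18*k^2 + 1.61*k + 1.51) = -0.2*k^5 + 0.97*k^4 + 0.37*k^3 + 3.52*k^2 + 0.39*k - 0.31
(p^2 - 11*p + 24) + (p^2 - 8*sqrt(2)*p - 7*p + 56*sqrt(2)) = 2*p^2 - 18*p - 8*sqrt(2)*p + 24 + 56*sqrt(2)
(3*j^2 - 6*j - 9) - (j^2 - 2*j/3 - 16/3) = 2*j^2 - 16*j/3 - 11/3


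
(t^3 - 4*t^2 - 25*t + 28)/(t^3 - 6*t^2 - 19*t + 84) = (t - 1)/(t - 3)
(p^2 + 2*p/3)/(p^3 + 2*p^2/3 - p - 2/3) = p/(p^2 - 1)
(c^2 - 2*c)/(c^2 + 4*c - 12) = c/(c + 6)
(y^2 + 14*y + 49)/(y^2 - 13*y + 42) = (y^2 + 14*y + 49)/(y^2 - 13*y + 42)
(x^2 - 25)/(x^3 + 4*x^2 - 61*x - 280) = (x - 5)/(x^2 - x - 56)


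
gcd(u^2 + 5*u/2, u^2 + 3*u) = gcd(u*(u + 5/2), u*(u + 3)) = u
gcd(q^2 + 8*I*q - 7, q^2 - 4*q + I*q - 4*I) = q + I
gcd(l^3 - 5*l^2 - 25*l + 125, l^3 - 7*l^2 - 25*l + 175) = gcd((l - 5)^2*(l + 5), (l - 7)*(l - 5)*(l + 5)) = l^2 - 25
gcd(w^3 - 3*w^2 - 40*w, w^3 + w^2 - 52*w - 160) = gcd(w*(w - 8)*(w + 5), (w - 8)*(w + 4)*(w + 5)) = w^2 - 3*w - 40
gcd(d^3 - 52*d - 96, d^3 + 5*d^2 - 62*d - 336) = d^2 - 2*d - 48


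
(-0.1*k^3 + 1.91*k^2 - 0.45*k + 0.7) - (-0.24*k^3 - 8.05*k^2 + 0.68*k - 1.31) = 0.14*k^3 + 9.96*k^2 - 1.13*k + 2.01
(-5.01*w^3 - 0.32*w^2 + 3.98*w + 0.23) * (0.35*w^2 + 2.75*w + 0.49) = -1.7535*w^5 - 13.8895*w^4 - 1.9419*w^3 + 10.8687*w^2 + 2.5827*w + 0.1127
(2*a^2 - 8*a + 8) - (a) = 2*a^2 - 9*a + 8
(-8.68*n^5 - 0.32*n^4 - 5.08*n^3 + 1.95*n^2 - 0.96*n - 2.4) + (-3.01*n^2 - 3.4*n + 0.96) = -8.68*n^5 - 0.32*n^4 - 5.08*n^3 - 1.06*n^2 - 4.36*n - 1.44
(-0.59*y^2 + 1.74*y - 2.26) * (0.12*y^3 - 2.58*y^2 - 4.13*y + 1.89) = -0.0708*y^5 + 1.731*y^4 - 2.3237*y^3 - 2.4705*y^2 + 12.6224*y - 4.2714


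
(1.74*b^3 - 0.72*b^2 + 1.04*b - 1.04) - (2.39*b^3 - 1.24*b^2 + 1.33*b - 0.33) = -0.65*b^3 + 0.52*b^2 - 0.29*b - 0.71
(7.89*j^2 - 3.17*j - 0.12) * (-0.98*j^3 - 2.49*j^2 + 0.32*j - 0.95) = -7.7322*j^5 - 16.5395*j^4 + 10.5357*j^3 - 8.2111*j^2 + 2.9731*j + 0.114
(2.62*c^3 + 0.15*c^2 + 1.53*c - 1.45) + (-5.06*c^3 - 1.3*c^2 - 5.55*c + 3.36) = -2.44*c^3 - 1.15*c^2 - 4.02*c + 1.91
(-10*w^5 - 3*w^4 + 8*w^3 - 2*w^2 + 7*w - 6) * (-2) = 20*w^5 + 6*w^4 - 16*w^3 + 4*w^2 - 14*w + 12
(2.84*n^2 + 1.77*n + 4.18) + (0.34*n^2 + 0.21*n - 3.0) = 3.18*n^2 + 1.98*n + 1.18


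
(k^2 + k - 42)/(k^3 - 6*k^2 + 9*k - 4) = (k^2 + k - 42)/(k^3 - 6*k^2 + 9*k - 4)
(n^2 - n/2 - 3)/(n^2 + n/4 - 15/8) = 4*(n - 2)/(4*n - 5)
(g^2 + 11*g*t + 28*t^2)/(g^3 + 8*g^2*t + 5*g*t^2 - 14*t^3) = (-g - 4*t)/(-g^2 - g*t + 2*t^2)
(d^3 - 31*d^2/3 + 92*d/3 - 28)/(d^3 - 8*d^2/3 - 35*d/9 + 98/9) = 3*(d^2 - 8*d + 12)/(3*d^2 - d - 14)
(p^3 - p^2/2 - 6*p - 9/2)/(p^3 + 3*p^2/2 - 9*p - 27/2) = (p + 1)/(p + 3)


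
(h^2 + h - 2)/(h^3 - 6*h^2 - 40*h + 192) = (h^2 + h - 2)/(h^3 - 6*h^2 - 40*h + 192)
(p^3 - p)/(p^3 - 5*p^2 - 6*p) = (p - 1)/(p - 6)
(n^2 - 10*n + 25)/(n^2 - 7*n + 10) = (n - 5)/(n - 2)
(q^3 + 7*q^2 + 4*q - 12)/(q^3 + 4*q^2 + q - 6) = (q + 6)/(q + 3)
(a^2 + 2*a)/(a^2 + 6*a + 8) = a/(a + 4)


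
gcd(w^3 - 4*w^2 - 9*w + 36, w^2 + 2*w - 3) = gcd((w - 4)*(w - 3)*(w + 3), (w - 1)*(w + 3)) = w + 3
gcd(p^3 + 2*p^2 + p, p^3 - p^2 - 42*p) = p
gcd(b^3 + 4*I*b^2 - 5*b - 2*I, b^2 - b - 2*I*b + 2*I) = 1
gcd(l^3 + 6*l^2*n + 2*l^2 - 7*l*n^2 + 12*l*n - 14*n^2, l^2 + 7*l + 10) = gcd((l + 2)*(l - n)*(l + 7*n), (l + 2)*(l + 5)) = l + 2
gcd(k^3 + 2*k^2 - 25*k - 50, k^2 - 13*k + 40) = k - 5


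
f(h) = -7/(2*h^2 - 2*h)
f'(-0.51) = -11.92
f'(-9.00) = -0.00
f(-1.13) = -1.45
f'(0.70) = 31.75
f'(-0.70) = -5.93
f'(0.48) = -2.25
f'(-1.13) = -1.97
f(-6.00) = -0.08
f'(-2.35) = -0.32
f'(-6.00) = -0.03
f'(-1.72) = -0.71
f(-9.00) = -0.04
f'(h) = -7*(2 - 4*h)/(2*h^2 - 2*h)^2 = 7*(2*h - 1)/(2*h^2*(h - 1)^2)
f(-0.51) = -4.54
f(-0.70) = -2.94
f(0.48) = 14.02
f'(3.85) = 0.19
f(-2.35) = -0.44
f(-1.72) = -0.75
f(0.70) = 16.67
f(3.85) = -0.32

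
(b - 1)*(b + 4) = b^2 + 3*b - 4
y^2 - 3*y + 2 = (y - 2)*(y - 1)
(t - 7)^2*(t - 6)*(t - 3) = t^4 - 23*t^3 + 193*t^2 - 693*t + 882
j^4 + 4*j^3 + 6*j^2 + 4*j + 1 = (j + 1)^4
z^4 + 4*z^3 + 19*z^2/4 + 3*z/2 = z*(z + 1/2)*(z + 3/2)*(z + 2)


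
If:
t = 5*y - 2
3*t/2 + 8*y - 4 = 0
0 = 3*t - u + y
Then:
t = 8/31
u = 38/31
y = 14/31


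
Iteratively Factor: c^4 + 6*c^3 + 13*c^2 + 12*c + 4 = (c + 1)*(c^3 + 5*c^2 + 8*c + 4) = (c + 1)*(c + 2)*(c^2 + 3*c + 2) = (c + 1)^2*(c + 2)*(c + 2)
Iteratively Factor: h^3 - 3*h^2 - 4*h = (h + 1)*(h^2 - 4*h) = (h - 4)*(h + 1)*(h)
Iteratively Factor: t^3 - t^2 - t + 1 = (t - 1)*(t^2 - 1) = (t - 1)*(t + 1)*(t - 1)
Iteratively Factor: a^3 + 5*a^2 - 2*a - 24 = (a - 2)*(a^2 + 7*a + 12) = (a - 2)*(a + 4)*(a + 3)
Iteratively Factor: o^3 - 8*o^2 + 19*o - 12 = (o - 3)*(o^2 - 5*o + 4) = (o - 4)*(o - 3)*(o - 1)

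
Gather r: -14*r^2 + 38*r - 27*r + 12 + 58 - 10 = -14*r^2 + 11*r + 60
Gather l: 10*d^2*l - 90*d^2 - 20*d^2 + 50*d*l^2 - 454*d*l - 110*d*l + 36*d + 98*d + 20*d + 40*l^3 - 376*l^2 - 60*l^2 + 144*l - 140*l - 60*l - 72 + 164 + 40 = -110*d^2 + 154*d + 40*l^3 + l^2*(50*d - 436) + l*(10*d^2 - 564*d - 56) + 132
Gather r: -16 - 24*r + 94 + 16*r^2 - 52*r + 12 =16*r^2 - 76*r + 90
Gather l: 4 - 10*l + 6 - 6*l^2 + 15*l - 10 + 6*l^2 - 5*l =0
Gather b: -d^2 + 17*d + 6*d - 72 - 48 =-d^2 + 23*d - 120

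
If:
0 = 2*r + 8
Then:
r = -4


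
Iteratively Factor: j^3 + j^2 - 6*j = (j + 3)*(j^2 - 2*j) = j*(j + 3)*(j - 2)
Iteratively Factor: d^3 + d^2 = (d)*(d^2 + d) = d*(d + 1)*(d)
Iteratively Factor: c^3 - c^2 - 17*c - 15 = (c - 5)*(c^2 + 4*c + 3) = (c - 5)*(c + 3)*(c + 1)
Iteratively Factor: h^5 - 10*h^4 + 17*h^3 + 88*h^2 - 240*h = (h + 3)*(h^4 - 13*h^3 + 56*h^2 - 80*h) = h*(h + 3)*(h^3 - 13*h^2 + 56*h - 80) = h*(h - 4)*(h + 3)*(h^2 - 9*h + 20) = h*(h - 4)^2*(h + 3)*(h - 5)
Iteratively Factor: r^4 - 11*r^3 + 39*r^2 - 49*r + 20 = (r - 1)*(r^3 - 10*r^2 + 29*r - 20) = (r - 1)^2*(r^2 - 9*r + 20) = (r - 5)*(r - 1)^2*(r - 4)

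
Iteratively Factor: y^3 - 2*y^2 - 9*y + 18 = (y - 3)*(y^2 + y - 6) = (y - 3)*(y + 3)*(y - 2)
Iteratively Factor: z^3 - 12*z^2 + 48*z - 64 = (z - 4)*(z^2 - 8*z + 16) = (z - 4)^2*(z - 4)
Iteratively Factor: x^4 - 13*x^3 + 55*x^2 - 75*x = (x - 5)*(x^3 - 8*x^2 + 15*x) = (x - 5)^2*(x^2 - 3*x) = (x - 5)^2*(x - 3)*(x)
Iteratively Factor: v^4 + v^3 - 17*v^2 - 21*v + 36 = (v + 3)*(v^3 - 2*v^2 - 11*v + 12) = (v - 1)*(v + 3)*(v^2 - v - 12) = (v - 4)*(v - 1)*(v + 3)*(v + 3)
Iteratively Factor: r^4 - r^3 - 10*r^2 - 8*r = (r + 1)*(r^3 - 2*r^2 - 8*r) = r*(r + 1)*(r^2 - 2*r - 8) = r*(r - 4)*(r + 1)*(r + 2)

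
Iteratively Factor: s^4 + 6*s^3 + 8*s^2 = (s)*(s^3 + 6*s^2 + 8*s) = s^2*(s^2 + 6*s + 8) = s^2*(s + 2)*(s + 4)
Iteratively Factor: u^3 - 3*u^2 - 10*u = (u)*(u^2 - 3*u - 10) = u*(u - 5)*(u + 2)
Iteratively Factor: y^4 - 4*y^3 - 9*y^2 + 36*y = (y + 3)*(y^3 - 7*y^2 + 12*y) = (y - 3)*(y + 3)*(y^2 - 4*y) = y*(y - 3)*(y + 3)*(y - 4)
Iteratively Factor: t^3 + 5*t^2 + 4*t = (t + 1)*(t^2 + 4*t) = (t + 1)*(t + 4)*(t)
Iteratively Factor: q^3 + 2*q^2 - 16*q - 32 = (q + 4)*(q^2 - 2*q - 8) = (q + 2)*(q + 4)*(q - 4)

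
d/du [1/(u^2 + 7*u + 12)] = (-2*u - 7)/(u^2 + 7*u + 12)^2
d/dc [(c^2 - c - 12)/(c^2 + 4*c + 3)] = 5/(c^2 + 2*c + 1)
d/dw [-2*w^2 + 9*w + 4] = 9 - 4*w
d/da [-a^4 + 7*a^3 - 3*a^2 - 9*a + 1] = -4*a^3 + 21*a^2 - 6*a - 9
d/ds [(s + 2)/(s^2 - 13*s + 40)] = (s^2 - 13*s - (s + 2)*(2*s - 13) + 40)/(s^2 - 13*s + 40)^2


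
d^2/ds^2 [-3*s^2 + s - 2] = -6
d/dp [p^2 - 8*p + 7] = 2*p - 8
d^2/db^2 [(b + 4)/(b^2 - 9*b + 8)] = 2*((5 - 3*b)*(b^2 - 9*b + 8) + (b + 4)*(2*b - 9)^2)/(b^2 - 9*b + 8)^3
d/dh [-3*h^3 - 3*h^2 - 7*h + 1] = -9*h^2 - 6*h - 7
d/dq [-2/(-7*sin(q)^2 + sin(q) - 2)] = 2*(1 - 14*sin(q))*cos(q)/(7*sin(q)^2 - sin(q) + 2)^2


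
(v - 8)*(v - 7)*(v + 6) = v^3 - 9*v^2 - 34*v + 336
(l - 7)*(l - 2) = l^2 - 9*l + 14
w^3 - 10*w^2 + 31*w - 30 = (w - 5)*(w - 3)*(w - 2)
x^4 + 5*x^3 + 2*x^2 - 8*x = x*(x - 1)*(x + 2)*(x + 4)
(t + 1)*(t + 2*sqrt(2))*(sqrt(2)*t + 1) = sqrt(2)*t^3 + sqrt(2)*t^2 + 5*t^2 + 2*sqrt(2)*t + 5*t + 2*sqrt(2)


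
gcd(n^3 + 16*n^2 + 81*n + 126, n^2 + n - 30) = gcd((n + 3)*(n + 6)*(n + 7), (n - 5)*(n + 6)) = n + 6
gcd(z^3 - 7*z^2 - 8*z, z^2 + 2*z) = z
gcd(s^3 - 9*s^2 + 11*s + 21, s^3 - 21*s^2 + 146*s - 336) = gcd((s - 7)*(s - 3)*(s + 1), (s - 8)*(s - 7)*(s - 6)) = s - 7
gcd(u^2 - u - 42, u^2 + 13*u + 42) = u + 6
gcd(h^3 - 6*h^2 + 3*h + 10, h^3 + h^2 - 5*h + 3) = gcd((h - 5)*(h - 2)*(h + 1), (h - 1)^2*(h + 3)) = 1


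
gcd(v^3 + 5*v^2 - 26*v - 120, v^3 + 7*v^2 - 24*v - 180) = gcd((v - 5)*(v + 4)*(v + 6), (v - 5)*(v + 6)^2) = v^2 + v - 30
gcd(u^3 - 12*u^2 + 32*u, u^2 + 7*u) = u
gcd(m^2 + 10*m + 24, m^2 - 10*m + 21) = 1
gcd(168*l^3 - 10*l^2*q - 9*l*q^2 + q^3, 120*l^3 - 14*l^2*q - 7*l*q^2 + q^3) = -24*l^2 - 2*l*q + q^2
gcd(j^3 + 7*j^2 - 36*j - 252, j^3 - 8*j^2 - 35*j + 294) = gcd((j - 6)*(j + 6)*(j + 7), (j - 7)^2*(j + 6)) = j + 6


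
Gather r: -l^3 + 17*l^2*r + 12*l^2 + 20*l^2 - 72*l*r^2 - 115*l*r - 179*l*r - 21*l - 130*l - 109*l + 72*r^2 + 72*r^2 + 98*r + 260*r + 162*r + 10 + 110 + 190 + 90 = -l^3 + 32*l^2 - 260*l + r^2*(144 - 72*l) + r*(17*l^2 - 294*l + 520) + 400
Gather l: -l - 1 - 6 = -l - 7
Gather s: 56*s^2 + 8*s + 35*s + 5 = 56*s^2 + 43*s + 5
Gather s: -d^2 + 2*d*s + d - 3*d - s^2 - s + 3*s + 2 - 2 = -d^2 - 2*d - s^2 + s*(2*d + 2)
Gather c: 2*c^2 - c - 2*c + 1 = 2*c^2 - 3*c + 1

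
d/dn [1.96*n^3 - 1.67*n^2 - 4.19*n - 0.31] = 5.88*n^2 - 3.34*n - 4.19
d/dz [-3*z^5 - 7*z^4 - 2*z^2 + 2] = z*(-15*z^3 - 28*z^2 - 4)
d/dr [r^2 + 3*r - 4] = 2*r + 3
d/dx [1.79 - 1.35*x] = -1.35000000000000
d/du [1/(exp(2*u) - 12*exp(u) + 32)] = 2*(6 - exp(u))*exp(u)/(exp(2*u) - 12*exp(u) + 32)^2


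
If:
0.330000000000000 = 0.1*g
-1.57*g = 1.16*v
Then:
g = 3.30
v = -4.47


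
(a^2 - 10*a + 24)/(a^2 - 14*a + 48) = (a - 4)/(a - 8)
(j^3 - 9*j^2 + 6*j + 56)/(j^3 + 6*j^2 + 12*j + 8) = (j^2 - 11*j + 28)/(j^2 + 4*j + 4)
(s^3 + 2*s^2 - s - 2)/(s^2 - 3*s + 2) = (s^2 + 3*s + 2)/(s - 2)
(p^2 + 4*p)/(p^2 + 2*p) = (p + 4)/(p + 2)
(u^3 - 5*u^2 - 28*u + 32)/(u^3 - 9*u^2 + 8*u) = (u + 4)/u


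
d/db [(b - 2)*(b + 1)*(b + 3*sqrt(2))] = 3*b^2 - 2*b + 6*sqrt(2)*b - 3*sqrt(2) - 2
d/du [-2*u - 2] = -2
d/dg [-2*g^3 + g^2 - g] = -6*g^2 + 2*g - 1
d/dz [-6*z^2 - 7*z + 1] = -12*z - 7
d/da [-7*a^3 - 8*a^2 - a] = -21*a^2 - 16*a - 1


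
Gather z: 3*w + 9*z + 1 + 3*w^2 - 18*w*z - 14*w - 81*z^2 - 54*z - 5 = 3*w^2 - 11*w - 81*z^2 + z*(-18*w - 45) - 4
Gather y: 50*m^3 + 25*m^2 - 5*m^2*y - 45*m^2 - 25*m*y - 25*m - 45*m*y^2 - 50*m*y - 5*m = 50*m^3 - 20*m^2 - 45*m*y^2 - 30*m + y*(-5*m^2 - 75*m)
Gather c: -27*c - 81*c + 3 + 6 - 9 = -108*c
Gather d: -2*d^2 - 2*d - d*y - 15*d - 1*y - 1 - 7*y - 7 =-2*d^2 + d*(-y - 17) - 8*y - 8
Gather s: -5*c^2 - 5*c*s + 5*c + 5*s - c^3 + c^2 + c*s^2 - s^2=-c^3 - 4*c^2 + 5*c + s^2*(c - 1) + s*(5 - 5*c)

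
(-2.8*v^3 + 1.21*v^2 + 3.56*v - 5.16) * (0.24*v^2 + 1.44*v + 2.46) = -0.672*v^5 - 3.7416*v^4 - 4.2912*v^3 + 6.8646*v^2 + 1.3272*v - 12.6936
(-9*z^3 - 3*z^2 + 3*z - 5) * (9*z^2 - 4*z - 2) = -81*z^5 + 9*z^4 + 57*z^3 - 51*z^2 + 14*z + 10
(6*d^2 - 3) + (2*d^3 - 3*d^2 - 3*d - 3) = 2*d^3 + 3*d^2 - 3*d - 6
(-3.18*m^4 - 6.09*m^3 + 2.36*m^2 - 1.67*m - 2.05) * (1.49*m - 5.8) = -4.7382*m^5 + 9.3699*m^4 + 38.8384*m^3 - 16.1763*m^2 + 6.6315*m + 11.89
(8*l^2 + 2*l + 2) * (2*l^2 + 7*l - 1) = 16*l^4 + 60*l^3 + 10*l^2 + 12*l - 2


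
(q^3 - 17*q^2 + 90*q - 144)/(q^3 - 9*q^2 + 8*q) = (q^2 - 9*q + 18)/(q*(q - 1))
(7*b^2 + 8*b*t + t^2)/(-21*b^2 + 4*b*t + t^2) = (b + t)/(-3*b + t)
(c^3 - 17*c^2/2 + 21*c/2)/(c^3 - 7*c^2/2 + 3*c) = (c - 7)/(c - 2)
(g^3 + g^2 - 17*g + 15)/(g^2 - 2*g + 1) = (g^2 + 2*g - 15)/(g - 1)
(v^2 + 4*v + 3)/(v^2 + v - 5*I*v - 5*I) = (v + 3)/(v - 5*I)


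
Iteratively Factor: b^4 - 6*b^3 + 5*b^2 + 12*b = (b)*(b^3 - 6*b^2 + 5*b + 12) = b*(b - 3)*(b^2 - 3*b - 4) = b*(b - 3)*(b + 1)*(b - 4)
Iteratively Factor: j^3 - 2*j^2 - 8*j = (j)*(j^2 - 2*j - 8) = j*(j - 4)*(j + 2)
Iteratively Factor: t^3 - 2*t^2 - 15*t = (t - 5)*(t^2 + 3*t) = (t - 5)*(t + 3)*(t)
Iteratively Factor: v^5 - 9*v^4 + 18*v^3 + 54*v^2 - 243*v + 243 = (v - 3)*(v^4 - 6*v^3 + 54*v - 81) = (v - 3)^2*(v^3 - 3*v^2 - 9*v + 27) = (v - 3)^3*(v^2 - 9) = (v - 3)^3*(v + 3)*(v - 3)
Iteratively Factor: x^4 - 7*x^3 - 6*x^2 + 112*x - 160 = (x + 4)*(x^3 - 11*x^2 + 38*x - 40) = (x - 5)*(x + 4)*(x^2 - 6*x + 8) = (x - 5)*(x - 4)*(x + 4)*(x - 2)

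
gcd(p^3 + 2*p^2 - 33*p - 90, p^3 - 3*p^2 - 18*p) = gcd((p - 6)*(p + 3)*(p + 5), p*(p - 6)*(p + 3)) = p^2 - 3*p - 18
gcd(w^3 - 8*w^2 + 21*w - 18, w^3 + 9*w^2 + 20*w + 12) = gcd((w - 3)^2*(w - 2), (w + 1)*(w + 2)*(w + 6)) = 1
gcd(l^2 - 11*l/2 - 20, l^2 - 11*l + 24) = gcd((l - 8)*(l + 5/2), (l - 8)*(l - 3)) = l - 8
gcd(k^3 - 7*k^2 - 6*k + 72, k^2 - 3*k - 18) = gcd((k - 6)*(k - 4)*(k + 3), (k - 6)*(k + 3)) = k^2 - 3*k - 18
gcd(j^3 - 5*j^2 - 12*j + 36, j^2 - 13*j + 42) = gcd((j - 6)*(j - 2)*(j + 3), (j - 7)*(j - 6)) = j - 6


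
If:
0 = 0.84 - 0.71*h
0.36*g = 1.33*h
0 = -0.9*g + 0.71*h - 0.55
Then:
No Solution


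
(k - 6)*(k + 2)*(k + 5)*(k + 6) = k^4 + 7*k^3 - 26*k^2 - 252*k - 360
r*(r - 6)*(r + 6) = r^3 - 36*r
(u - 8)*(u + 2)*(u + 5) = u^3 - u^2 - 46*u - 80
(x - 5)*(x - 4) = x^2 - 9*x + 20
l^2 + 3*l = l*(l + 3)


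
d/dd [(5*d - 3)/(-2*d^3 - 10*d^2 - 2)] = (-5*d^3 - 25*d^2 + d*(3*d + 10)*(5*d - 3) - 5)/(2*(d^3 + 5*d^2 + 1)^2)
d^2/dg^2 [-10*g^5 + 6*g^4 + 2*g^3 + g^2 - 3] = -200*g^3 + 72*g^2 + 12*g + 2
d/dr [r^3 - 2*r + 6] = 3*r^2 - 2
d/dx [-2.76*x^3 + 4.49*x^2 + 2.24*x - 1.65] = -8.28*x^2 + 8.98*x + 2.24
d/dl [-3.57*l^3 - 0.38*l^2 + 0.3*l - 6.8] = -10.71*l^2 - 0.76*l + 0.3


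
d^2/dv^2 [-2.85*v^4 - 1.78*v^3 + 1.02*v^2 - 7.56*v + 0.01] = -34.2*v^2 - 10.68*v + 2.04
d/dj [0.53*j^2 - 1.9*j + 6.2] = 1.06*j - 1.9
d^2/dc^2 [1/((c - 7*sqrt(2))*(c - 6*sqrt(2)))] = 2*(3*c^2 - 39*sqrt(2)*c + 254)/(c^6 - 39*sqrt(2)*c^5 + 1266*c^4 - 10946*sqrt(2)*c^3 + 106344*c^2 - 275184*sqrt(2)*c + 592704)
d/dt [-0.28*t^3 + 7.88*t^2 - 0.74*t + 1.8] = -0.84*t^2 + 15.76*t - 0.74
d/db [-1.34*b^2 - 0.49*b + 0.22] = -2.68*b - 0.49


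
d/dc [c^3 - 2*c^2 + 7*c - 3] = 3*c^2 - 4*c + 7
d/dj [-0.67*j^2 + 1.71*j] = 1.71 - 1.34*j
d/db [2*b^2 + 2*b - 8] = 4*b + 2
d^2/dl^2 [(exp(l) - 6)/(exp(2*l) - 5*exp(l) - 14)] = (exp(4*l) - 19*exp(3*l) + 174*exp(2*l) - 556*exp(l) + 616)*exp(l)/(exp(6*l) - 15*exp(5*l) + 33*exp(4*l) + 295*exp(3*l) - 462*exp(2*l) - 2940*exp(l) - 2744)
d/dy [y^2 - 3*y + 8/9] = 2*y - 3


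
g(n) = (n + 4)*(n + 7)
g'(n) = 2*n + 11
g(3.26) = 74.49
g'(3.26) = 17.52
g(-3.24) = 2.86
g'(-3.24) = 4.52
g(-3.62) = 1.28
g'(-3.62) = 3.76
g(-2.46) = 6.99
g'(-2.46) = 6.08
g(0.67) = 35.82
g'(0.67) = 12.34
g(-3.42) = 2.08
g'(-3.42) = 4.16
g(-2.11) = 9.24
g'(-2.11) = 6.78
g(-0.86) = 19.28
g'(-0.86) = 9.28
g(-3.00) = 4.00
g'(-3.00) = 5.00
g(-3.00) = 4.00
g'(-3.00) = 5.00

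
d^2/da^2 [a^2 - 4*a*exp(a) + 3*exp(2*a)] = -4*a*exp(a) + 12*exp(2*a) - 8*exp(a) + 2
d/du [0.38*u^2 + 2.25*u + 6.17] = 0.76*u + 2.25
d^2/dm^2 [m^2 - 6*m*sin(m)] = 6*m*sin(m) - 12*cos(m) + 2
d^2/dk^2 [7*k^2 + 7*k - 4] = 14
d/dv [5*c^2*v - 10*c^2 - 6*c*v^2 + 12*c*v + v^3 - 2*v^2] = 5*c^2 - 12*c*v + 12*c + 3*v^2 - 4*v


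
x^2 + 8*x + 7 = (x + 1)*(x + 7)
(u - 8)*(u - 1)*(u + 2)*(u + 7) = u^4 - 59*u^2 - 54*u + 112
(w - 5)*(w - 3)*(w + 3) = w^3 - 5*w^2 - 9*w + 45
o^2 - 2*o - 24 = (o - 6)*(o + 4)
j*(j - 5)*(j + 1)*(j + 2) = j^4 - 2*j^3 - 13*j^2 - 10*j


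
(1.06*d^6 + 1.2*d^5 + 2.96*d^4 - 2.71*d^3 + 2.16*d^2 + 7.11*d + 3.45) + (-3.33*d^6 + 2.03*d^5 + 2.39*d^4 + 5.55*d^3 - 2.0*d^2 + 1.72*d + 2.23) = -2.27*d^6 + 3.23*d^5 + 5.35*d^4 + 2.84*d^3 + 0.16*d^2 + 8.83*d + 5.68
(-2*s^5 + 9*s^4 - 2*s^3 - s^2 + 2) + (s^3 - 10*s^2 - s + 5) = -2*s^5 + 9*s^4 - s^3 - 11*s^2 - s + 7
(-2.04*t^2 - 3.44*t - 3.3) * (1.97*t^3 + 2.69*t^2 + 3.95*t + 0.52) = -4.0188*t^5 - 12.2644*t^4 - 23.8126*t^3 - 23.5258*t^2 - 14.8238*t - 1.716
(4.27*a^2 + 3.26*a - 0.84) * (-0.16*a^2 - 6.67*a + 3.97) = -0.6832*a^4 - 29.0025*a^3 - 4.6579*a^2 + 18.545*a - 3.3348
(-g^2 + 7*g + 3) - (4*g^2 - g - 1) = -5*g^2 + 8*g + 4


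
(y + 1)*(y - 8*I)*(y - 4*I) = y^3 + y^2 - 12*I*y^2 - 32*y - 12*I*y - 32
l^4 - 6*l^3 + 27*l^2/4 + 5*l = l*(l - 4)*(l - 5/2)*(l + 1/2)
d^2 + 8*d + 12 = (d + 2)*(d + 6)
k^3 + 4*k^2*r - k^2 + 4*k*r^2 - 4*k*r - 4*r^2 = (k - 1)*(k + 2*r)^2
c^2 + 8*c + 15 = (c + 3)*(c + 5)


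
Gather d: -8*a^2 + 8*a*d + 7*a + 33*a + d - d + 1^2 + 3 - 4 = -8*a^2 + 8*a*d + 40*a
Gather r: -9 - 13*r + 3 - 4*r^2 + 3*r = -4*r^2 - 10*r - 6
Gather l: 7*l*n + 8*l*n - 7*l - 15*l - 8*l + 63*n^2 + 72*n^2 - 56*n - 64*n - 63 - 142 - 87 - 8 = l*(15*n - 30) + 135*n^2 - 120*n - 300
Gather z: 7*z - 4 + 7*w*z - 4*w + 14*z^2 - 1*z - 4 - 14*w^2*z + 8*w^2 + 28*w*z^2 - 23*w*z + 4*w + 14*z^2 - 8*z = 8*w^2 + z^2*(28*w + 28) + z*(-14*w^2 - 16*w - 2) - 8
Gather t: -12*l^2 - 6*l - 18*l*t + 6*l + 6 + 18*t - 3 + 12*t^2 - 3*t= -12*l^2 + 12*t^2 + t*(15 - 18*l) + 3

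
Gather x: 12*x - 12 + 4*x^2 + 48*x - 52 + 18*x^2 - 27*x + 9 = 22*x^2 + 33*x - 55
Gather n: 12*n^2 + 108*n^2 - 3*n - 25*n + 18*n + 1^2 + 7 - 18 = 120*n^2 - 10*n - 10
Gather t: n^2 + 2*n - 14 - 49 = n^2 + 2*n - 63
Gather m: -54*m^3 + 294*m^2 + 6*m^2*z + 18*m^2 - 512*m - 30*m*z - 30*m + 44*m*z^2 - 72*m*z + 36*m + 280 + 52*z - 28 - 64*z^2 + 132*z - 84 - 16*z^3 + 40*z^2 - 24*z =-54*m^3 + m^2*(6*z + 312) + m*(44*z^2 - 102*z - 506) - 16*z^3 - 24*z^2 + 160*z + 168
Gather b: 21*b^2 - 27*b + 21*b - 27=21*b^2 - 6*b - 27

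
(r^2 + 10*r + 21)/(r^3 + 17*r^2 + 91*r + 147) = 1/(r + 7)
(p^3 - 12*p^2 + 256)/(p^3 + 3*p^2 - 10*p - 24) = (p^2 - 16*p + 64)/(p^2 - p - 6)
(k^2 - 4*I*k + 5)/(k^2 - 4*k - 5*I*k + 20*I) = (k + I)/(k - 4)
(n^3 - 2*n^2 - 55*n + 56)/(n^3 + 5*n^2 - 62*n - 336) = (n - 1)/(n + 6)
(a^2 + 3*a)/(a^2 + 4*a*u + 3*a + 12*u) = a/(a + 4*u)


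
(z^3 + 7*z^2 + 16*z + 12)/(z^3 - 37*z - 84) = (z^2 + 4*z + 4)/(z^2 - 3*z - 28)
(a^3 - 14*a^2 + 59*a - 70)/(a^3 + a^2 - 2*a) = (a^3 - 14*a^2 + 59*a - 70)/(a*(a^2 + a - 2))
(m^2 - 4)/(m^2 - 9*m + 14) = (m + 2)/(m - 7)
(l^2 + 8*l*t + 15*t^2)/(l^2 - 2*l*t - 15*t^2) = (-l - 5*t)/(-l + 5*t)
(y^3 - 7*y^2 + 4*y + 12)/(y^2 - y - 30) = (y^2 - y - 2)/(y + 5)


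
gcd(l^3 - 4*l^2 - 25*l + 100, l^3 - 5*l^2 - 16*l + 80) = l^2 - 9*l + 20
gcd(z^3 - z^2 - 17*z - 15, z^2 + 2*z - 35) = z - 5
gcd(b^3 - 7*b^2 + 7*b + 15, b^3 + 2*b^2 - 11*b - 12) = b^2 - 2*b - 3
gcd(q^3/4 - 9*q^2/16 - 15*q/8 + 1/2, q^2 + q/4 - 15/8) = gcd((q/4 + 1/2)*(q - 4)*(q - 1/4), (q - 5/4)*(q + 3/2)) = 1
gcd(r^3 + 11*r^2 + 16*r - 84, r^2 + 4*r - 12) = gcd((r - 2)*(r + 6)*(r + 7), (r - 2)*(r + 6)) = r^2 + 4*r - 12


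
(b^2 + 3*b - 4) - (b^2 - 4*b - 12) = 7*b + 8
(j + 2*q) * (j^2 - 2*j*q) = j^3 - 4*j*q^2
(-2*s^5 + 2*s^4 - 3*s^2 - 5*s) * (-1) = 2*s^5 - 2*s^4 + 3*s^2 + 5*s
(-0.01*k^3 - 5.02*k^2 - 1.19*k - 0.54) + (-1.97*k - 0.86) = -0.01*k^3 - 5.02*k^2 - 3.16*k - 1.4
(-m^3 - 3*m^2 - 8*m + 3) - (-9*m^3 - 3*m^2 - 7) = 8*m^3 - 8*m + 10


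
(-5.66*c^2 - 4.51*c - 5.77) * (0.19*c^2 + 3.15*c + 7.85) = -1.0754*c^4 - 18.6859*c^3 - 59.7338*c^2 - 53.579*c - 45.2945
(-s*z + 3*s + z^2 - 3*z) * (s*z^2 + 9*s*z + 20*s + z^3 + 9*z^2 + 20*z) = -s^2*z^3 - 6*s^2*z^2 + 7*s^2*z + 60*s^2 + z^5 + 6*z^4 - 7*z^3 - 60*z^2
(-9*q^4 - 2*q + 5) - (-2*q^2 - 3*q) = -9*q^4 + 2*q^2 + q + 5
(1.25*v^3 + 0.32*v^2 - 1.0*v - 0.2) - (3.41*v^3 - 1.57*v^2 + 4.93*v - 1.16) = -2.16*v^3 + 1.89*v^2 - 5.93*v + 0.96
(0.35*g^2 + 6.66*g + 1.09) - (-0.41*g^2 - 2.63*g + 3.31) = 0.76*g^2 + 9.29*g - 2.22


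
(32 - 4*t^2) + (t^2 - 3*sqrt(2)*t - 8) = -3*t^2 - 3*sqrt(2)*t + 24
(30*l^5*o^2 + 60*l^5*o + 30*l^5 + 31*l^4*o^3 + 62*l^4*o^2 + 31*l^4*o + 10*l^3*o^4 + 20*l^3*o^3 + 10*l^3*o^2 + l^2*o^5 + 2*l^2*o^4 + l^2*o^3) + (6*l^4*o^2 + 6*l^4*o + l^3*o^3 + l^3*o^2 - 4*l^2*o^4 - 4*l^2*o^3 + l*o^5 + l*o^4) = 30*l^5*o^2 + 60*l^5*o + 30*l^5 + 31*l^4*o^3 + 68*l^4*o^2 + 37*l^4*o + 10*l^3*o^4 + 21*l^3*o^3 + 11*l^3*o^2 + l^2*o^5 - 2*l^2*o^4 - 3*l^2*o^3 + l*o^5 + l*o^4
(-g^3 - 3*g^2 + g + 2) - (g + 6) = -g^3 - 3*g^2 - 4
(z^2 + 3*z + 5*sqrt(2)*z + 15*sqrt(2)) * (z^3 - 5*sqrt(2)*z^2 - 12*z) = z^5 + 3*z^4 - 62*z^3 - 186*z^2 - 60*sqrt(2)*z^2 - 180*sqrt(2)*z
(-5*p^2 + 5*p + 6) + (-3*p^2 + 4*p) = -8*p^2 + 9*p + 6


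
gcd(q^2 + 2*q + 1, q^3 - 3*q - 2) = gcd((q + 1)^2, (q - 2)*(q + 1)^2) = q^2 + 2*q + 1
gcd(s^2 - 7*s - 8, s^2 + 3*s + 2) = s + 1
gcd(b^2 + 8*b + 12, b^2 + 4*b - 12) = b + 6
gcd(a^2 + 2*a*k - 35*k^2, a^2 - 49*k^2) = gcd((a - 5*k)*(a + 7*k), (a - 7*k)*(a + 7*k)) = a + 7*k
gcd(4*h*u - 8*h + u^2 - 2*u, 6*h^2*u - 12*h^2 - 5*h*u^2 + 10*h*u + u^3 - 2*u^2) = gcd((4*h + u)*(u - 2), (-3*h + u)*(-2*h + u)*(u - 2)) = u - 2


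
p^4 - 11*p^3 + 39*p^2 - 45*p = p*(p - 5)*(p - 3)^2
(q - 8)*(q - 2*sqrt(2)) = q^2 - 8*q - 2*sqrt(2)*q + 16*sqrt(2)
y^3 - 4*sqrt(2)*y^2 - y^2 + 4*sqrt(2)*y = y*(y - 1)*(y - 4*sqrt(2))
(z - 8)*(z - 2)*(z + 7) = z^3 - 3*z^2 - 54*z + 112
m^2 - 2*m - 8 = (m - 4)*(m + 2)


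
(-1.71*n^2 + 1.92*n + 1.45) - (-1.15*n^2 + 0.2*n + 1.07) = -0.56*n^2 + 1.72*n + 0.38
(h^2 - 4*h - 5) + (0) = h^2 - 4*h - 5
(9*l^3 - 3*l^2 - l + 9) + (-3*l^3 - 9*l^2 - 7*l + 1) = 6*l^3 - 12*l^2 - 8*l + 10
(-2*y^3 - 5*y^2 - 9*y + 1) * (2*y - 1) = -4*y^4 - 8*y^3 - 13*y^2 + 11*y - 1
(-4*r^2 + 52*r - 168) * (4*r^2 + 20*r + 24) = -16*r^4 + 128*r^3 + 272*r^2 - 2112*r - 4032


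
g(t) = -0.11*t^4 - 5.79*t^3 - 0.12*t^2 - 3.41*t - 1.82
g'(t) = -0.44*t^3 - 17.37*t^2 - 0.24*t - 3.41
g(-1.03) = 7.77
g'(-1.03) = -21.11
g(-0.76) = 3.21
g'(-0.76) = -13.07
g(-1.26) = 13.59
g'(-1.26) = -29.80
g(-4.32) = 439.16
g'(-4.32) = -291.07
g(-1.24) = 13.00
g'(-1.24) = -28.98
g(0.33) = -3.17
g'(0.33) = -5.40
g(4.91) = -770.75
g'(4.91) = -475.43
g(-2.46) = 88.01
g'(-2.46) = -101.39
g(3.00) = -178.37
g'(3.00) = -172.34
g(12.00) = -12346.10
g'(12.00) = -3267.89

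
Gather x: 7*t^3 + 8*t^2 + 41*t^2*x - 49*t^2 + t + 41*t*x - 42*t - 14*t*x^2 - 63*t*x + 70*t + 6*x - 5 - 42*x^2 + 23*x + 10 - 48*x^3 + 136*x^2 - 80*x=7*t^3 - 41*t^2 + 29*t - 48*x^3 + x^2*(94 - 14*t) + x*(41*t^2 - 22*t - 51) + 5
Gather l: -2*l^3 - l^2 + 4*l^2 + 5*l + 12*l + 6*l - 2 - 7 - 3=-2*l^3 + 3*l^2 + 23*l - 12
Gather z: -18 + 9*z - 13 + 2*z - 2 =11*z - 33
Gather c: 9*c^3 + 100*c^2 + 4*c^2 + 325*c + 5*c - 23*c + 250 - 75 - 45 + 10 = 9*c^3 + 104*c^2 + 307*c + 140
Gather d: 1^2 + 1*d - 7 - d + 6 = 0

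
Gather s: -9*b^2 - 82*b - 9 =-9*b^2 - 82*b - 9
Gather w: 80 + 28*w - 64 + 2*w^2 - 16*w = 2*w^2 + 12*w + 16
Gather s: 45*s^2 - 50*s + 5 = 45*s^2 - 50*s + 5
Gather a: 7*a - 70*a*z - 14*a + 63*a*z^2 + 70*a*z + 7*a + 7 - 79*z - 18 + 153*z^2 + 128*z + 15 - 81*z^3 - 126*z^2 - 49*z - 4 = 63*a*z^2 - 81*z^3 + 27*z^2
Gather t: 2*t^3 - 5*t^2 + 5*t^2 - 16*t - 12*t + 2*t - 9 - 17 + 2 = 2*t^3 - 26*t - 24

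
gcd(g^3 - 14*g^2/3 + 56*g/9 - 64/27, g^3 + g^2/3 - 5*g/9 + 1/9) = 1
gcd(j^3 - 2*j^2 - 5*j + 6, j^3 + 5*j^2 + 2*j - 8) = j^2 + j - 2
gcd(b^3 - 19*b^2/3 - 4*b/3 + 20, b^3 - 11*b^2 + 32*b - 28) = b - 2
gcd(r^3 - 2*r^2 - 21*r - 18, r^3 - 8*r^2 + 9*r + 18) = r^2 - 5*r - 6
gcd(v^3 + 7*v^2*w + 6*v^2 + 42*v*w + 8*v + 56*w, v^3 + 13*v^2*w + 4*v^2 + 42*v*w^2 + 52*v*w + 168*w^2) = v^2 + 7*v*w + 4*v + 28*w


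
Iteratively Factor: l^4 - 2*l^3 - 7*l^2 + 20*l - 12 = (l + 3)*(l^3 - 5*l^2 + 8*l - 4) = (l - 1)*(l + 3)*(l^2 - 4*l + 4) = (l - 2)*(l - 1)*(l + 3)*(l - 2)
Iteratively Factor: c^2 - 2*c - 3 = (c - 3)*(c + 1)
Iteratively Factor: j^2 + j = (j)*(j + 1)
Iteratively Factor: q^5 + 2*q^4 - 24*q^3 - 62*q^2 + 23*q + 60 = (q + 4)*(q^4 - 2*q^3 - 16*q^2 + 2*q + 15) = (q - 5)*(q + 4)*(q^3 + 3*q^2 - q - 3) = (q - 5)*(q + 1)*(q + 4)*(q^2 + 2*q - 3) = (q - 5)*(q - 1)*(q + 1)*(q + 4)*(q + 3)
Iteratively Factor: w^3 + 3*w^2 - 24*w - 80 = (w - 5)*(w^2 + 8*w + 16) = (w - 5)*(w + 4)*(w + 4)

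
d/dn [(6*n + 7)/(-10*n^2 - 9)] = 2*(30*n^2 + 70*n - 27)/(100*n^4 + 180*n^2 + 81)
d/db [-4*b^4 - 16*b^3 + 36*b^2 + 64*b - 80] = -16*b^3 - 48*b^2 + 72*b + 64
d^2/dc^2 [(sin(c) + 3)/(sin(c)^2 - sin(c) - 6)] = (sin(c)^5 + 13*sin(c)^4 + 25*sin(c)^3 + 51*sin(c)^2 - 30)/(sin(c) + cos(c)^2 + 5)^3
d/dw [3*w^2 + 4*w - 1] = 6*w + 4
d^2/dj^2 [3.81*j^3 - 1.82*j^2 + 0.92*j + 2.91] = 22.86*j - 3.64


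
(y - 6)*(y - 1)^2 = y^3 - 8*y^2 + 13*y - 6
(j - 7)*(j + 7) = j^2 - 49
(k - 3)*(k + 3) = k^2 - 9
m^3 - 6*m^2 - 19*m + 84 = (m - 7)*(m - 3)*(m + 4)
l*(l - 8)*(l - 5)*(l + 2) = l^4 - 11*l^3 + 14*l^2 + 80*l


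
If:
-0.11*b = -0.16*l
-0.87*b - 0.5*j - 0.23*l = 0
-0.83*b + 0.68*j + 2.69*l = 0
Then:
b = 0.00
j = 0.00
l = 0.00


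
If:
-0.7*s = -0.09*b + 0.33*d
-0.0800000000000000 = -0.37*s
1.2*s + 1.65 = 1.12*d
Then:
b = 7.93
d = 1.70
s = 0.22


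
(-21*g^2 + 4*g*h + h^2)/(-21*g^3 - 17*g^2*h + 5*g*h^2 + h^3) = 1/(g + h)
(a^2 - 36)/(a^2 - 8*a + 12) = (a + 6)/(a - 2)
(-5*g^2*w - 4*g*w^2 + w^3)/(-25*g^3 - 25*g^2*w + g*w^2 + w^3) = w/(5*g + w)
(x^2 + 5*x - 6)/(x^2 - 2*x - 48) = (x - 1)/(x - 8)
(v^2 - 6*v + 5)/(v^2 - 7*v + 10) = (v - 1)/(v - 2)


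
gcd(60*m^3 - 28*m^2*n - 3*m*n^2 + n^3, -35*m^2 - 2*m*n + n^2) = 5*m + n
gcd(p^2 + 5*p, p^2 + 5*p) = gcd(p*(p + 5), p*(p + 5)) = p^2 + 5*p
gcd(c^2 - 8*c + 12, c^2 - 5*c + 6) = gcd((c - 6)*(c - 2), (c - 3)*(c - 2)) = c - 2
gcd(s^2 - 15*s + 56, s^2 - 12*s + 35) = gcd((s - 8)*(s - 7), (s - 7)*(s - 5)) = s - 7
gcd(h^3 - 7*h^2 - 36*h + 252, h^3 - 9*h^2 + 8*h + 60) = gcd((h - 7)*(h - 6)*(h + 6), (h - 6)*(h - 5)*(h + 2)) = h - 6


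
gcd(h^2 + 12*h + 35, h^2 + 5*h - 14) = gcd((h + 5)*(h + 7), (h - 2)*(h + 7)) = h + 7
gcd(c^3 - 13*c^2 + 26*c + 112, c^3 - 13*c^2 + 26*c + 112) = c^3 - 13*c^2 + 26*c + 112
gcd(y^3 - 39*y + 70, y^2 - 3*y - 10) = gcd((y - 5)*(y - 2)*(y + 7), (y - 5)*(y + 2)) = y - 5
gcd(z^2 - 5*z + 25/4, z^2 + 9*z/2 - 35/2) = z - 5/2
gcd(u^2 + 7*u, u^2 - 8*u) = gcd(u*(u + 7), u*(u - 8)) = u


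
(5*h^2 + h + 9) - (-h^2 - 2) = 6*h^2 + h + 11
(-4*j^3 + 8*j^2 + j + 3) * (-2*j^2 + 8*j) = 8*j^5 - 48*j^4 + 62*j^3 + 2*j^2 + 24*j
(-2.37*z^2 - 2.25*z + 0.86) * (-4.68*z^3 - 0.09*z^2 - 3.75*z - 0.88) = 11.0916*z^5 + 10.7433*z^4 + 5.0652*z^3 + 10.4457*z^2 - 1.245*z - 0.7568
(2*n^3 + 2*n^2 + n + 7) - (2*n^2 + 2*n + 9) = 2*n^3 - n - 2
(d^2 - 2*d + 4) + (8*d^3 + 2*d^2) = 8*d^3 + 3*d^2 - 2*d + 4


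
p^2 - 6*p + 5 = (p - 5)*(p - 1)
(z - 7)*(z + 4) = z^2 - 3*z - 28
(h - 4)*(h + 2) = h^2 - 2*h - 8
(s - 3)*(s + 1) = s^2 - 2*s - 3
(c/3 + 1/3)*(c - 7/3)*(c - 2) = c^3/3 - 10*c^2/9 + c/9 + 14/9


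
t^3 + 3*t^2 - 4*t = t*(t - 1)*(t + 4)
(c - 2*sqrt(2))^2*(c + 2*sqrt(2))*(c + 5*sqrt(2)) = c^4 + 3*sqrt(2)*c^3 - 28*c^2 - 24*sqrt(2)*c + 160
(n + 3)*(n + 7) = n^2 + 10*n + 21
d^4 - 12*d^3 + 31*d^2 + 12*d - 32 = (d - 8)*(d - 4)*(d - 1)*(d + 1)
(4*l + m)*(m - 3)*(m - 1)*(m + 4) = 4*l*m^3 - 52*l*m + 48*l + m^4 - 13*m^2 + 12*m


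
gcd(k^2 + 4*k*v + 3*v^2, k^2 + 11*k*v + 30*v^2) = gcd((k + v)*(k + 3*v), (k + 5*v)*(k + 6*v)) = 1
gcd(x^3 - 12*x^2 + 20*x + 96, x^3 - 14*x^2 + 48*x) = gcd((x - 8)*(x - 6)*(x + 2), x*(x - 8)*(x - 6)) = x^2 - 14*x + 48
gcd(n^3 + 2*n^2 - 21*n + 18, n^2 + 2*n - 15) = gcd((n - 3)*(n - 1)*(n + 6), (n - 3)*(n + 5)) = n - 3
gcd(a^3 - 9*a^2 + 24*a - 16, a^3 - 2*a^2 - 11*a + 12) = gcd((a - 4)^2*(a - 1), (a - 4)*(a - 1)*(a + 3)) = a^2 - 5*a + 4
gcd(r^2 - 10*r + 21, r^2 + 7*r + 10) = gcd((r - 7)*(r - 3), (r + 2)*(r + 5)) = 1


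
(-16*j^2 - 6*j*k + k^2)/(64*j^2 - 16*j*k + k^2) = (-2*j - k)/(8*j - k)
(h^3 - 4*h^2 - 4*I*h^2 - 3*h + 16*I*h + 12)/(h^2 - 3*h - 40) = (h^3 - 4*h^2*(1 + I) + h*(-3 + 16*I) + 12)/(h^2 - 3*h - 40)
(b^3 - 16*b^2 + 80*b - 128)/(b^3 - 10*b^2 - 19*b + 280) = (b^2 - 8*b + 16)/(b^2 - 2*b - 35)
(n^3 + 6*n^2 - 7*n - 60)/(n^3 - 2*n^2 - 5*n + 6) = (n^2 + 9*n + 20)/(n^2 + n - 2)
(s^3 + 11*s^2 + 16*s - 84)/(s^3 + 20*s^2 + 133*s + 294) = (s - 2)/(s + 7)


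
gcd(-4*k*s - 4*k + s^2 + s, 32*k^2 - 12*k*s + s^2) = -4*k + s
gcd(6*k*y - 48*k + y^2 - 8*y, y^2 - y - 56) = y - 8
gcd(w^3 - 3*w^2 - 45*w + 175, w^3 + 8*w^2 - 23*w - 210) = w^2 + 2*w - 35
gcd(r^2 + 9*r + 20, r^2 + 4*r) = r + 4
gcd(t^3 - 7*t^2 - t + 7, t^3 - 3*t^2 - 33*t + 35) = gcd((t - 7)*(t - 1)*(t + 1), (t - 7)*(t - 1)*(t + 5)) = t^2 - 8*t + 7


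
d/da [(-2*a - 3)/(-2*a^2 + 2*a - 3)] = 4*(-a^2 - 3*a + 3)/(4*a^4 - 8*a^3 + 16*a^2 - 12*a + 9)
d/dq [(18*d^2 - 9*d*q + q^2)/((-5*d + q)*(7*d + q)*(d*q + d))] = ((5*d - q)*(7*d + q)*(9*d - 2*q)*(q + 1) + (5*d - q)*(7*d + q)*(18*d^2 - 9*d*q + q^2) + (5*d - q)*(q + 1)*(18*d^2 - 9*d*q + q^2) + (7*d + q)*(q + 1)*(-18*d^2 + 9*d*q - q^2))/(d*(5*d - q)^2*(7*d + q)^2*(q + 1)^2)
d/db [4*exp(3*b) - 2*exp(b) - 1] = (12*exp(2*b) - 2)*exp(b)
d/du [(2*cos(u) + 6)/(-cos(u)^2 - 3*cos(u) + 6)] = 2*(sin(u)^2 - 6*cos(u) - 16)*sin(u)/(cos(u)^2 + 3*cos(u) - 6)^2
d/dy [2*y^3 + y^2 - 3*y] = 6*y^2 + 2*y - 3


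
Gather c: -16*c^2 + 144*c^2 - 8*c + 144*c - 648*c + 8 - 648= 128*c^2 - 512*c - 640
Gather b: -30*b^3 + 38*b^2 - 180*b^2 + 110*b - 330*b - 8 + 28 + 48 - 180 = -30*b^3 - 142*b^2 - 220*b - 112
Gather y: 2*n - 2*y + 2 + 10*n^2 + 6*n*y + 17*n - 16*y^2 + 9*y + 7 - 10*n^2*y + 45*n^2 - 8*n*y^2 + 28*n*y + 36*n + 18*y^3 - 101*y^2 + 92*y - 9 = 55*n^2 + 55*n + 18*y^3 + y^2*(-8*n - 117) + y*(-10*n^2 + 34*n + 99)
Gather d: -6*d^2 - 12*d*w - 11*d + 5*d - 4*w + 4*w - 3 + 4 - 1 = -6*d^2 + d*(-12*w - 6)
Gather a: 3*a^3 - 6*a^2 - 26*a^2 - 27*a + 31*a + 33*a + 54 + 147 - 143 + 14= 3*a^3 - 32*a^2 + 37*a + 72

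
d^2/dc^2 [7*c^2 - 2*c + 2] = 14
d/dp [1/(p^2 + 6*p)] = 2*(-p - 3)/(p^2*(p + 6)^2)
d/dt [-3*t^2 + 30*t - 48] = 30 - 6*t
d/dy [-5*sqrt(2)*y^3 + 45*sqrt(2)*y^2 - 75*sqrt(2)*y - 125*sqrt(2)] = 15*sqrt(2)*(-y^2 + 6*y - 5)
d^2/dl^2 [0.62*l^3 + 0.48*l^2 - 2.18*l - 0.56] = 3.72*l + 0.96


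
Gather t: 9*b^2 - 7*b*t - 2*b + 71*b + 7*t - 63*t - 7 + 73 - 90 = 9*b^2 + 69*b + t*(-7*b - 56) - 24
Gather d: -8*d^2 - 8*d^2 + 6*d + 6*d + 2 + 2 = -16*d^2 + 12*d + 4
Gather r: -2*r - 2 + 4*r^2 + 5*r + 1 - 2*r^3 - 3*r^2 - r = -2*r^3 + r^2 + 2*r - 1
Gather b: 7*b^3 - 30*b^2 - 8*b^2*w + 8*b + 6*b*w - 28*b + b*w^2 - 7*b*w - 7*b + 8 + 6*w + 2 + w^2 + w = 7*b^3 + b^2*(-8*w - 30) + b*(w^2 - w - 27) + w^2 + 7*w + 10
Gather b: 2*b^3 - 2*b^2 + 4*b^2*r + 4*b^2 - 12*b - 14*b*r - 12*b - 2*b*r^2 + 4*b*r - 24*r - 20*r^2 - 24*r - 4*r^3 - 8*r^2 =2*b^3 + b^2*(4*r + 2) + b*(-2*r^2 - 10*r - 24) - 4*r^3 - 28*r^2 - 48*r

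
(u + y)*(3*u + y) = 3*u^2 + 4*u*y + y^2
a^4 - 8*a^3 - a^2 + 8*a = a*(a - 8)*(a - 1)*(a + 1)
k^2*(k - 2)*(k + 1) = k^4 - k^3 - 2*k^2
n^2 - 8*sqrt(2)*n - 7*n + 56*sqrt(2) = (n - 7)*(n - 8*sqrt(2))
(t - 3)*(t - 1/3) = t^2 - 10*t/3 + 1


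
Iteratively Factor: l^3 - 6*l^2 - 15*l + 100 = (l - 5)*(l^2 - l - 20) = (l - 5)*(l + 4)*(l - 5)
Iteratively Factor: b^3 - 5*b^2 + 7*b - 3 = (b - 1)*(b^2 - 4*b + 3) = (b - 3)*(b - 1)*(b - 1)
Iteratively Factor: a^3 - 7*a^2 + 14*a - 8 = (a - 4)*(a^2 - 3*a + 2) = (a - 4)*(a - 2)*(a - 1)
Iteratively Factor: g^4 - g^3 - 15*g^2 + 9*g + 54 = (g + 2)*(g^3 - 3*g^2 - 9*g + 27) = (g - 3)*(g + 2)*(g^2 - 9) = (g - 3)*(g + 2)*(g + 3)*(g - 3)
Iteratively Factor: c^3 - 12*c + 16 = (c - 2)*(c^2 + 2*c - 8) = (c - 2)^2*(c + 4)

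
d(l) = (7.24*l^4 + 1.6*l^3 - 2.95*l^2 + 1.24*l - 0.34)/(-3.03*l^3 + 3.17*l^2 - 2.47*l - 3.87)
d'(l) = (9.09*l^2 - 6.34*l + 2.47)*(7.24*l^4 + 1.6*l^3 - 2.95*l^2 + 1.24*l - 0.34)/(-3.03*l^3 + 3.17*l^2 - 2.47*l - 3.87)^2 + (28.96*l^3 + 4.8*l^2 - 5.9*l + 1.24)/(-3.03*l^3 + 3.17*l^2 - 2.47*l - 3.87)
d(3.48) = -10.78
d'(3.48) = -2.79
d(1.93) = -5.54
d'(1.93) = -4.44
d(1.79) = -4.89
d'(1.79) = -4.71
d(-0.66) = -125.74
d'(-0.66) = -109802.37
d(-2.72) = 3.88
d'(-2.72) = -2.21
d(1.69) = -4.41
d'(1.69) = -4.89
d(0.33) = 0.02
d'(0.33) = -0.20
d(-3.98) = 6.73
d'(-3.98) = -2.30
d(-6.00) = 11.45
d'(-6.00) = -2.36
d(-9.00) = 18.55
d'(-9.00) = -2.38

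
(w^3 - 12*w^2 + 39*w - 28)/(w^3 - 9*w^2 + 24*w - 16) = (w - 7)/(w - 4)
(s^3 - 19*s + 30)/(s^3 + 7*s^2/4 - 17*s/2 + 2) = 4*(s^2 + 2*s - 15)/(4*s^2 + 15*s - 4)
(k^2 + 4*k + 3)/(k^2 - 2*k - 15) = (k + 1)/(k - 5)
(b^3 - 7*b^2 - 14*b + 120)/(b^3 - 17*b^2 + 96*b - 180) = (b + 4)/(b - 6)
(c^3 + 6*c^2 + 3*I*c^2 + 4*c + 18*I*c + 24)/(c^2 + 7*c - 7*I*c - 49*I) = (c^3 + c^2*(6 + 3*I) + c*(4 + 18*I) + 24)/(c^2 + c*(7 - 7*I) - 49*I)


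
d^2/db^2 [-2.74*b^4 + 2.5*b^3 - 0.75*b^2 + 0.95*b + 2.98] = -32.88*b^2 + 15.0*b - 1.5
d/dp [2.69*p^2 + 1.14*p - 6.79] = 5.38*p + 1.14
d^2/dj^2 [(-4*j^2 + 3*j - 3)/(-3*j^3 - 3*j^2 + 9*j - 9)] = 2*(4*j^6 - 9*j^5 + 45*j^4 - 60*j^3 - 27*j + 27)/(3*(j^9 + 3*j^8 - 6*j^7 - 8*j^6 + 36*j^5 - 18*j^4 - 54*j^3 + 108*j^2 - 81*j + 27))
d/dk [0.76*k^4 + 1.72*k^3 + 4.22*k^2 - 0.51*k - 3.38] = 3.04*k^3 + 5.16*k^2 + 8.44*k - 0.51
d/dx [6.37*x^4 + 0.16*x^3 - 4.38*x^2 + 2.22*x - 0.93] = 25.48*x^3 + 0.48*x^2 - 8.76*x + 2.22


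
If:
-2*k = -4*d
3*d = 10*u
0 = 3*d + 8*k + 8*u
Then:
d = 0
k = 0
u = 0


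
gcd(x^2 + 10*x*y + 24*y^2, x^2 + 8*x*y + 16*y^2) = x + 4*y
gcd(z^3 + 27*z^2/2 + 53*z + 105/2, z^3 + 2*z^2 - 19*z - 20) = z + 5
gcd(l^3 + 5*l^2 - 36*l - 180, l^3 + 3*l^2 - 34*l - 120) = l^2 - l - 30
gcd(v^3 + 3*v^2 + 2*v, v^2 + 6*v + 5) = v + 1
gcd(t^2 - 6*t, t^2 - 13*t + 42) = t - 6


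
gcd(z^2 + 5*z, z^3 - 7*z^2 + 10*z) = z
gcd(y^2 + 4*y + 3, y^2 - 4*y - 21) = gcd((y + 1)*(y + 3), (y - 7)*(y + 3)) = y + 3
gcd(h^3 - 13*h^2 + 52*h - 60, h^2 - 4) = h - 2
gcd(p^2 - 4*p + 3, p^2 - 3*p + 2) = p - 1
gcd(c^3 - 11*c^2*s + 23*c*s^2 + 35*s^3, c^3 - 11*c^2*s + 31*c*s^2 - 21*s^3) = -c + 7*s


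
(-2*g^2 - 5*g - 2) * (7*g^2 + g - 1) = -14*g^4 - 37*g^3 - 17*g^2 + 3*g + 2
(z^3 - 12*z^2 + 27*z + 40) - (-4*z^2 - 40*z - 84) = z^3 - 8*z^2 + 67*z + 124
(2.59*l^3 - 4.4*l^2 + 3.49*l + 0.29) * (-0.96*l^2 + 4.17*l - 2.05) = -2.4864*l^5 + 15.0243*l^4 - 27.0079*l^3 + 23.2949*l^2 - 5.9452*l - 0.5945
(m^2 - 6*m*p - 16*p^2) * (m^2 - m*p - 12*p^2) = m^4 - 7*m^3*p - 22*m^2*p^2 + 88*m*p^3 + 192*p^4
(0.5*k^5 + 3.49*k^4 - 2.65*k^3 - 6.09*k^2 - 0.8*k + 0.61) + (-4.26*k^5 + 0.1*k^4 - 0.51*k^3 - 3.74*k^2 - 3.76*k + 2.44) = -3.76*k^5 + 3.59*k^4 - 3.16*k^3 - 9.83*k^2 - 4.56*k + 3.05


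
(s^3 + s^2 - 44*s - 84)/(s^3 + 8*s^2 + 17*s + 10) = (s^2 - s - 42)/(s^2 + 6*s + 5)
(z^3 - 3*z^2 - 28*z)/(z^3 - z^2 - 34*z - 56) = z/(z + 2)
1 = 1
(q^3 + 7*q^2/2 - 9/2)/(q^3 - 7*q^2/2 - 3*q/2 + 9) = (q^2 + 2*q - 3)/(q^2 - 5*q + 6)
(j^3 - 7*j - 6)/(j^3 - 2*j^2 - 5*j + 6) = (j + 1)/(j - 1)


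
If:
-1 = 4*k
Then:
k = -1/4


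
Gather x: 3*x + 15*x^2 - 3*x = 15*x^2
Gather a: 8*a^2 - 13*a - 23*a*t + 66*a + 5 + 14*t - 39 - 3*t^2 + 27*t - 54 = 8*a^2 + a*(53 - 23*t) - 3*t^2 + 41*t - 88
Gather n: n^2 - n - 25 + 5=n^2 - n - 20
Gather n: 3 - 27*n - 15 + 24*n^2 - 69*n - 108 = 24*n^2 - 96*n - 120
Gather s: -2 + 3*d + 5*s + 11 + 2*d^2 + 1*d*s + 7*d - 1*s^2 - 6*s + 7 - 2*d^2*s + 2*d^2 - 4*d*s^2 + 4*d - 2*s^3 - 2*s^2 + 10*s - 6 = 4*d^2 + 14*d - 2*s^3 + s^2*(-4*d - 3) + s*(-2*d^2 + d + 9) + 10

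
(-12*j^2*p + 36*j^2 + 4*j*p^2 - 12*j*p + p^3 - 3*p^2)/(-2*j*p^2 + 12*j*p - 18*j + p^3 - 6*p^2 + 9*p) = (6*j + p)/(p - 3)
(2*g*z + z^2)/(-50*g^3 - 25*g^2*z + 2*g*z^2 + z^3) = z/(-25*g^2 + z^2)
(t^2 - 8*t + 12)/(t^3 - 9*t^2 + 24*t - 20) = (t - 6)/(t^2 - 7*t + 10)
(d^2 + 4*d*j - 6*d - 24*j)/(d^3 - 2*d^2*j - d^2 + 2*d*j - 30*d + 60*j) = (d + 4*j)/(d^2 - 2*d*j + 5*d - 10*j)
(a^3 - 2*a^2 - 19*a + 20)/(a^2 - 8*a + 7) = (a^2 - a - 20)/(a - 7)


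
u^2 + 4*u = u*(u + 4)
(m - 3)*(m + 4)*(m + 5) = m^3 + 6*m^2 - 7*m - 60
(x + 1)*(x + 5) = x^2 + 6*x + 5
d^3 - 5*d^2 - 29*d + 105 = (d - 7)*(d - 3)*(d + 5)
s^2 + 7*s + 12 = (s + 3)*(s + 4)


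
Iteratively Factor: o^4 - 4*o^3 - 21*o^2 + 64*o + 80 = (o + 1)*(o^3 - 5*o^2 - 16*o + 80) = (o - 4)*(o + 1)*(o^2 - o - 20) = (o - 5)*(o - 4)*(o + 1)*(o + 4)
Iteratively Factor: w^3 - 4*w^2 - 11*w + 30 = (w - 5)*(w^2 + w - 6) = (w - 5)*(w + 3)*(w - 2)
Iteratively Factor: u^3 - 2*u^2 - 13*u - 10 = (u + 2)*(u^2 - 4*u - 5) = (u - 5)*(u + 2)*(u + 1)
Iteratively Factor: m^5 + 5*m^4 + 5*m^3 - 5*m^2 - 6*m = (m + 2)*(m^4 + 3*m^3 - m^2 - 3*m) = m*(m + 2)*(m^3 + 3*m^2 - m - 3) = m*(m + 1)*(m + 2)*(m^2 + 2*m - 3) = m*(m - 1)*(m + 1)*(m + 2)*(m + 3)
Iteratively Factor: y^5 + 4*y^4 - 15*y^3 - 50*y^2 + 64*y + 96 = (y - 3)*(y^4 + 7*y^3 + 6*y^2 - 32*y - 32) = (y - 3)*(y + 1)*(y^3 + 6*y^2 - 32) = (y - 3)*(y - 2)*(y + 1)*(y^2 + 8*y + 16) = (y - 3)*(y - 2)*(y + 1)*(y + 4)*(y + 4)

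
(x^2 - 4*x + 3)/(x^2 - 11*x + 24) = (x - 1)/(x - 8)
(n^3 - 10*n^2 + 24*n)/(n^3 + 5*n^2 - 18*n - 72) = n*(n - 6)/(n^2 + 9*n + 18)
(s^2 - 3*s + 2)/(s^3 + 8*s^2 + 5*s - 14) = (s - 2)/(s^2 + 9*s + 14)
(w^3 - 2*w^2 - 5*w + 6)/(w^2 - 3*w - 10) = (w^2 - 4*w + 3)/(w - 5)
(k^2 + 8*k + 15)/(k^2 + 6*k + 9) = (k + 5)/(k + 3)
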